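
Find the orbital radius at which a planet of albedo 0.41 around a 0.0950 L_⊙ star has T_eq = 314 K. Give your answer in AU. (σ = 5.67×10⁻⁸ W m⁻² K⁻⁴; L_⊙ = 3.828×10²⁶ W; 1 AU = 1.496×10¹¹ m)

L = 0.0950 × 3.828×10²⁶ = 3.64×10²⁵ W.
From T_eq⁴ = L(1−A)/(16πσd²): d = √[L(1−A)/(16πσT_eq⁴)].
d = √[3.64×10²⁵ × 0.59 / (16π × 5.67×10⁻⁸ × (314)⁴)] = 2.78×10¹⁰ m = 0.186 AU.

d ≈ 0.186 AU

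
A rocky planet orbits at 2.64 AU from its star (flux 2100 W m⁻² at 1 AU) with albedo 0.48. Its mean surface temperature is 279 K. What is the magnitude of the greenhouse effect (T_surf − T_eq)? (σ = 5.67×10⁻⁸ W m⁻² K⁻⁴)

ΔT ≈ 116.9 K

S = 2100/2.64² = 301.3 W m⁻².
T_eq = [S(1−A)/(4σ)]^(1/4) = [301.3×0.52/(4×5.67×10⁻⁸)]^(1/4) = 162.1 K.
ΔT = T_surf − T_eq = 279 − 162.1.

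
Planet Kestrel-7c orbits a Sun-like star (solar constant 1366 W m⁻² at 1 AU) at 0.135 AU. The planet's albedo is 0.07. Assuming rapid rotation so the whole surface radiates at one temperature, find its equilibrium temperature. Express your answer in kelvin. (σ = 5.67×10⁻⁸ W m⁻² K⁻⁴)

Flux at 0.135 AU: S = 1366/0.135² = 7.50×10⁴ W m⁻².
Energy balance: absorbed = emitted ⇒ πR²·S(1−A) = 4πR²·σT_eq⁴, so T_eq⁴ = S(1−A)/(4σ).
T_eq = [7.50×10⁴ × 0.93 / (4 × 5.67×10⁻⁸)]^(1/4) = (3.07×10¹¹)^(1/4) = 745 K.

T_eq ≈ 745 K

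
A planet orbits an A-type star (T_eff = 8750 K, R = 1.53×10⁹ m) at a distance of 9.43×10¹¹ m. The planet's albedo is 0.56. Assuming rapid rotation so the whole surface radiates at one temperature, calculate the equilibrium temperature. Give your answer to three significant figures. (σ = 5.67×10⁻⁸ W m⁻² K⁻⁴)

T_eq ≈ 203 K

L = 4πR_⋆²σT_⋆⁴ = 4π(1.53×10⁹)² × 5.67×10⁻⁸ × (8750)⁴ = 9.78×10²⁷ W.
S = L/(4πd²) = 875 W m⁻².
Energy balance: absorbed = emitted ⇒ πR²·S(1−A) = 4πR²·σT_eq⁴, so T_eq⁴ = S(1−A)/(4σ).
T_eq = [875 × 0.44 / (4 × 5.67×10⁻⁸)]^(1/4) = (1.70×10⁹)^(1/4) = 203 K.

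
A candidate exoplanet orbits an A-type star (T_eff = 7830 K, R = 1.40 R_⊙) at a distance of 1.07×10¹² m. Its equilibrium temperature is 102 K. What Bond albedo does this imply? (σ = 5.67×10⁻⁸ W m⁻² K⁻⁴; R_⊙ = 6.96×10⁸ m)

R_⋆ = 1.40 × 6.96×10⁸ = 9.74×10⁸ m.
L = 4πR_⋆²σT_⋆⁴ = 4π(9.74×10⁸)² × 5.67×10⁻⁸ × (7830)⁴ = 2.54×10²⁷ W.
S = L/(4πd²) = 177 W m⁻².
From T_eq⁴ = S(1−A)/(4σ): 1−A = 4σT_eq⁴/S.
1−A = 4 × 5.67×10⁻⁸ × (102)⁴ / 177 = 0.139.

A ≈ 0.86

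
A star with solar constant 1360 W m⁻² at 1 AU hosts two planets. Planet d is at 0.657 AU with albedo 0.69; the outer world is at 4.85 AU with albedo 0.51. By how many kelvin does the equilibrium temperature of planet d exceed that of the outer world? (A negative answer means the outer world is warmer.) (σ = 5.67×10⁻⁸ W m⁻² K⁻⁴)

T_eq = [S₀(1−A)/(4σd²)]^(1/4), so T ∝ (1−A)^(1/4) / √d.
T₁ = [1360×0.31/(4×5.67×10⁻⁸×0.657²)]^(1/4) = 256.17 K.
T₂ = [1360×0.49/(4×5.67×10⁻⁸×4.85²)]^(1/4) = 105.72 K.

ΔT ≈ 150.5 K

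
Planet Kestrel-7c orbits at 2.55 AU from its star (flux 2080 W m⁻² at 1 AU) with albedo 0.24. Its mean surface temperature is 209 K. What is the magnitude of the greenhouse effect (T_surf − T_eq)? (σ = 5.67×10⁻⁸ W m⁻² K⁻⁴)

S = 2080/2.55² = 319.9 W m⁻².
T_eq = [S(1−A)/(4σ)]^(1/4) = [319.9×0.76/(4×5.67×10⁻⁸)]^(1/4) = 180.9 K.
ΔT = T_surf − T_eq = 209 − 180.9.

ΔT ≈ 28.1 K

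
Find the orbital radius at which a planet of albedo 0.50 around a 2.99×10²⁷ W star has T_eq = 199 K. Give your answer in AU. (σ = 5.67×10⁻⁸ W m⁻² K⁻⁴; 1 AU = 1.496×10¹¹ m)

From T_eq⁴ = L(1−A)/(16πσd²): d = √[L(1−A)/(16πσT_eq⁴)].
d = √[2.99×10²⁷ × 0.50 / (16π × 5.67×10⁻⁸ × (199)⁴)] = 5.78×10¹¹ m = 3.87 AU.

d ≈ 3.87 AU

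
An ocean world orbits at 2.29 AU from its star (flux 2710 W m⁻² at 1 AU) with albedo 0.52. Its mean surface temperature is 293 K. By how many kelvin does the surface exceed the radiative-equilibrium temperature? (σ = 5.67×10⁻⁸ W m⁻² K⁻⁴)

S = 2710/2.29² = 516.8 W m⁻².
T_eq = [S(1−A)/(4σ)]^(1/4) = [516.8×0.48/(4×5.67×10⁻⁸)]^(1/4) = 181.9 K.
ΔT = T_surf − T_eq = 293 − 181.9.

ΔT ≈ 111.1 K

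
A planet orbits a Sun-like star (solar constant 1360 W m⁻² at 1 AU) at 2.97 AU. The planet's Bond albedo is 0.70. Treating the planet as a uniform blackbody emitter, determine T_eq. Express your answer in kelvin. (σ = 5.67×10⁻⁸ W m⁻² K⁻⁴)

T_eq ≈ 120 K

Flux at 2.97 AU: S = 1360/2.97² = 154 W m⁻².
Energy balance: absorbed = emitted ⇒ πR²·S(1−A) = 4πR²·σT_eq⁴, so T_eq⁴ = S(1−A)/(4σ).
T_eq = [154 × 0.30 / (4 × 5.67×10⁻⁸)]^(1/4) = (2.04×10⁸)^(1/4) = 120 K.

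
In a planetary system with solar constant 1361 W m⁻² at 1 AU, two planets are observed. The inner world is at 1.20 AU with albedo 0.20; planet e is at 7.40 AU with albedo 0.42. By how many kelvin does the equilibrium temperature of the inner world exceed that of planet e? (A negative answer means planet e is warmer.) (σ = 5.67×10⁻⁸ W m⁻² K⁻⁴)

T_eq = [S₀(1−A)/(4σd²)]^(1/4), so T ∝ (1−A)^(1/4) / √d.
T₁ = [1361×0.80/(4×5.67×10⁻⁸×1.20²)]^(1/4) = 240.29 K.
T₂ = [1361×0.58/(4×5.67×10⁻⁸×7.40²)]^(1/4) = 89.29 K.

ΔT ≈ 151.0 K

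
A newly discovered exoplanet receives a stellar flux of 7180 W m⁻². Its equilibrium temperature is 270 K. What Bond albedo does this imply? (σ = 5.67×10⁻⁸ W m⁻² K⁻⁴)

From T_eq⁴ = S(1−A)/(4σ): 1−A = 4σT_eq⁴/S.
1−A = 4 × 5.67×10⁻⁸ × (270)⁴ / 7180 = 0.168.

A ≈ 0.83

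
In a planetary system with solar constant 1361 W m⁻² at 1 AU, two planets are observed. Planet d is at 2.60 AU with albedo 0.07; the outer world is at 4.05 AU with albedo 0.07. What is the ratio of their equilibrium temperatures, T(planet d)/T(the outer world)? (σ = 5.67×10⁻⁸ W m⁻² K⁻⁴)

T_eq = [S₀(1−A)/(4σd²)]^(1/4), so T ∝ (1−A)^(1/4) / √d.
T₁ = [1361×0.93/(4×5.67×10⁻⁸×2.60²)]^(1/4) = 169.51 K.
T₂ = [1361×0.93/(4×5.67×10⁻⁸×4.05²)]^(1/4) = 135.81 K.

T₁/T₂ ≈ 1.248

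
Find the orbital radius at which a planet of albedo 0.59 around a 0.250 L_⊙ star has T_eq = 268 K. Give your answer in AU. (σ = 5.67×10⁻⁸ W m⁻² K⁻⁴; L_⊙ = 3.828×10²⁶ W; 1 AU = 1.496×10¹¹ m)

L = 0.250 × 3.828×10²⁶ = 9.57×10²⁵ W.
From T_eq⁴ = L(1−A)/(16πσd²): d = √[L(1−A)/(16πσT_eq⁴)].
d = √[9.57×10²⁵ × 0.41 / (16π × 5.67×10⁻⁸ × (268)⁴)] = 5.17×10¹⁰ m = 0.345 AU.

d ≈ 0.345 AU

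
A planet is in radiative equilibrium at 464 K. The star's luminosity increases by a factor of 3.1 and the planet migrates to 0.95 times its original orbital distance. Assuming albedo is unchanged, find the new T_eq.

T_eq ∝ L^(1/4) · d^(−1/2).
T′ = 464 × 3.1^(1/4) / 0.95^(1/2) = 632 K.

T_eq ≈ 632 K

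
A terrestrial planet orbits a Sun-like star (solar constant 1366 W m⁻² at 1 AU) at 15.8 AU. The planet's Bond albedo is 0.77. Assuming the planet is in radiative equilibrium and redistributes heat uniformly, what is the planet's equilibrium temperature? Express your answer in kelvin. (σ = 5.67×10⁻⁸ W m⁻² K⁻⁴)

T_eq ≈ 48.5 K

Flux at 15.8 AU: S = 1366/15.8² = 5.47 W m⁻².
Energy balance: absorbed = emitted ⇒ πR²·S(1−A) = 4πR²·σT_eq⁴, so T_eq⁴ = S(1−A)/(4σ).
T_eq = [5.47 × 0.23 / (4 × 5.67×10⁻⁸)]^(1/4) = (5.55×10⁶)^(1/4) = 48.5 K.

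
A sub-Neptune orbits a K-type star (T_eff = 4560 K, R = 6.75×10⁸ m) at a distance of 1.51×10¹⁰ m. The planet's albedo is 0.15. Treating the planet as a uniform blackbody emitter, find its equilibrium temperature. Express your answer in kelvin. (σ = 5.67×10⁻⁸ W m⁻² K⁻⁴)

L = 4πR_⋆²σT_⋆⁴ = 4π(6.75×10⁸)² × 5.67×10⁻⁸ × (4560)⁴ = 1.40×10²⁶ W.
S = L/(4πd²) = 4.90×10⁴ W m⁻².
Energy balance: absorbed = emitted ⇒ πR²·S(1−A) = 4πR²·σT_eq⁴, so T_eq⁴ = S(1−A)/(4σ).
T_eq = [4.90×10⁴ × 0.85 / (4 × 5.67×10⁻⁸)]^(1/4) = (1.84×10¹¹)^(1/4) = 655 K.

T_eq ≈ 655 K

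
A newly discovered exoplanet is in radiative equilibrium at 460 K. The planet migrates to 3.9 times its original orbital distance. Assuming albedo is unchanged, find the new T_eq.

T_eq ∝ L^(1/4) · d^(−1/2).
T′ = 460 / 3.9^(1/2) = 233 K.

T_eq ≈ 233 K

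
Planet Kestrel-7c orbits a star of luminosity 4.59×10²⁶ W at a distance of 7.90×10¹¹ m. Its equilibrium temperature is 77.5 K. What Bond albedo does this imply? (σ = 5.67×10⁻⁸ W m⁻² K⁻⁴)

Flux: S = L/(4πd²) = 4.59×10²⁶/(4π×(7.90×10¹¹)²) = 58.5 W m⁻².
From T_eq⁴ = S(1−A)/(4σ): 1−A = 4σT_eq⁴/S.
1−A = 4 × 5.67×10⁻⁸ × (77.5)⁴ / 58.5 = 0.140.

A ≈ 0.86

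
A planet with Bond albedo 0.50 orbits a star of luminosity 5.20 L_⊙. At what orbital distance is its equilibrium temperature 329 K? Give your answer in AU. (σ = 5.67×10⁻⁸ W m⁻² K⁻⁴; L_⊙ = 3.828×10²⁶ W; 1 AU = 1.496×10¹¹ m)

L = 5.20 × 3.828×10²⁶ = 1.99×10²⁷ W.
From T_eq⁴ = L(1−A)/(16πσd²): d = √[L(1−A)/(16πσT_eq⁴)].
d = √[1.99×10²⁷ × 0.50 / (16π × 5.67×10⁻⁸ × (329)⁴)] = 1.73×10¹¹ m = 1.15 AU.

d ≈ 1.15 AU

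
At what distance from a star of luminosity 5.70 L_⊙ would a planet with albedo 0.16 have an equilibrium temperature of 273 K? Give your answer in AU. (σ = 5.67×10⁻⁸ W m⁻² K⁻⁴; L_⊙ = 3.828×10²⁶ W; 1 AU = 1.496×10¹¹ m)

L = 5.70 × 3.828×10²⁶ = 2.18×10²⁷ W.
From T_eq⁴ = L(1−A)/(16πσd²): d = √[L(1−A)/(16πσT_eq⁴)].
d = √[2.18×10²⁷ × 0.84 / (16π × 5.67×10⁻⁸ × (273)⁴)] = 3.40×10¹¹ m = 2.27 AU.

d ≈ 2.27 AU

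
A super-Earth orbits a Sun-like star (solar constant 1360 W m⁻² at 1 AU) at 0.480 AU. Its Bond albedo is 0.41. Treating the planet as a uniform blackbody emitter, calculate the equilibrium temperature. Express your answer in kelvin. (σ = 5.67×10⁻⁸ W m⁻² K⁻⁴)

T_eq ≈ 352 K

Flux at 0.480 AU: S = 1360/0.480² = 5900 W m⁻².
Energy balance: absorbed = emitted ⇒ πR²·S(1−A) = 4πR²·σT_eq⁴, so T_eq⁴ = S(1−A)/(4σ).
T_eq = [5900 × 0.59 / (4 × 5.67×10⁻⁸)]^(1/4) = (1.54×10¹⁰)^(1/4) = 352 K.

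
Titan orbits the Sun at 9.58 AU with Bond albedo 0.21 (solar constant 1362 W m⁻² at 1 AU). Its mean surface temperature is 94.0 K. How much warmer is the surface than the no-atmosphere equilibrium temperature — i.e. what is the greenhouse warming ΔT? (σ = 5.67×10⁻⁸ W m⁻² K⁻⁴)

S = 1362/9.58² = 14.84 W m⁻².
T_eq = [S(1−A)/(4σ)]^(1/4) = [14.84×0.79/(4×5.67×10⁻⁸)]^(1/4) = 84.8 K.
ΔT = T_surf − T_eq = 94 − 84.8.

ΔT ≈ 9.2 K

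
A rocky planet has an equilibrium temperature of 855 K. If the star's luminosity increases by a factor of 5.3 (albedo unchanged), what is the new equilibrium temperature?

T_eq ≈ 1300 K

T_eq ∝ L^(1/4) · d^(−1/2).
T′ = 855 × 5.3^(1/4) = 1300 K.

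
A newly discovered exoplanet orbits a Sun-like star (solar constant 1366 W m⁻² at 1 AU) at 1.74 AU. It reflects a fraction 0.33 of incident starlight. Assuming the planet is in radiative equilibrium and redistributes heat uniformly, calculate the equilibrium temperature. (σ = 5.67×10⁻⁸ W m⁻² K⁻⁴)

T_eq ≈ 191 K

Flux at 1.74 AU: S = 1366/1.74² = 451 W m⁻².
Energy balance: absorbed = emitted ⇒ πR²·S(1−A) = 4πR²·σT_eq⁴, so T_eq⁴ = S(1−A)/(4σ).
T_eq = [451 × 0.67 / (4 × 5.67×10⁻⁸)]^(1/4) = (1.33×10⁹)^(1/4) = 191 K.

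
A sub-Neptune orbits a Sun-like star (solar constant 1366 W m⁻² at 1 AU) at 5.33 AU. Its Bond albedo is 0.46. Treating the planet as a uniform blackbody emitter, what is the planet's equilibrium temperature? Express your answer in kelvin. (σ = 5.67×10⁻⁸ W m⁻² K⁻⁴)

Flux at 5.33 AU: S = 1366/5.33² = 48.1 W m⁻².
Energy balance: absorbed = emitted ⇒ πR²·S(1−A) = 4πR²·σT_eq⁴, so T_eq⁴ = S(1−A)/(4σ).
T_eq = [48.1 × 0.54 / (4 × 5.67×10⁻⁸)]^(1/4) = (1.14×10⁸)^(1/4) = 103 K.

T_eq ≈ 103 K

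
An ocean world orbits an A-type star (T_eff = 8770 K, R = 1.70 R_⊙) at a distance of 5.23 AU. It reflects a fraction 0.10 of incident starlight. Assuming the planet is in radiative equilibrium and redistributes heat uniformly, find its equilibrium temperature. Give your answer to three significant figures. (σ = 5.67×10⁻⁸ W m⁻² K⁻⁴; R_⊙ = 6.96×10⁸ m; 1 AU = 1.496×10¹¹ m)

R_⋆ = 1.70 × 6.96×10⁸ = 1.18×10⁹ m.
d = 5.23 AU = 7.82×10¹¹ m.
L = 4πR_⋆²σT_⋆⁴ = 4π(1.18×10⁹)² × 5.67×10⁻⁸ × (8770)⁴ = 5.90×10²⁷ W.
S = L/(4πd²) = 767 W m⁻².
Energy balance: absorbed = emitted ⇒ πR²·S(1−A) = 4πR²·σT_eq⁴, so T_eq⁴ = S(1−A)/(4σ).
T_eq = [767 × 0.90 / (4 × 5.67×10⁻⁸)]^(1/4) = (3.04×10⁹)^(1/4) = 235 K.

T_eq ≈ 235 K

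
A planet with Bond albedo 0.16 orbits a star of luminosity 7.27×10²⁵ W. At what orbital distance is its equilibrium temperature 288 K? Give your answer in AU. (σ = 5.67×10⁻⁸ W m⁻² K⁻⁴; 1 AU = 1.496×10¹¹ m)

From T_eq⁴ = L(1−A)/(16πσd²): d = √[L(1−A)/(16πσT_eq⁴)].
d = √[7.27×10²⁵ × 0.84 / (16π × 5.67×10⁻⁸ × (288)⁴)] = 5.58×10¹⁰ m = 0.373 AU.

d ≈ 0.373 AU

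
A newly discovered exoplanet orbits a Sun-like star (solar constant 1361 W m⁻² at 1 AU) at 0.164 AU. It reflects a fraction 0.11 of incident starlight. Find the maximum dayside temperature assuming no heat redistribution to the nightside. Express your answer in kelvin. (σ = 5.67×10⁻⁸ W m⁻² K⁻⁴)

Flux at 0.164 AU: S = 1361/0.164² = 5.06×10⁴ W m⁻².
With no redistribution each surface element balances locally: S(1−A) = σT⁴.
T = [5.06×10⁴ × 0.89 / 5.67×10⁻⁸]^(1/4) = (7.94×10¹¹)^(1/4) = 944 K.

T_ss ≈ 944 K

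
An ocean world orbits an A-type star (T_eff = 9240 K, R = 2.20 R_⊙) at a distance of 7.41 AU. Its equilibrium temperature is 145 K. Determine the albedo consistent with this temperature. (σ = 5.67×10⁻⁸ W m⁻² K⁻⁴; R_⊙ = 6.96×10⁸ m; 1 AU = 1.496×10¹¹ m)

R_⋆ = 2.20 × 6.96×10⁸ = 1.53×10⁹ m.
d = 7.41 AU = 1.11×10¹² m.
L = 4πR_⋆²σT_⋆⁴ = 4π(1.53×10⁹)² × 5.67×10⁻⁸ × (9240)⁴ = 1.22×10²⁸ W.
S = L/(4πd²) = 789 W m⁻².
From T_eq⁴ = S(1−A)/(4σ): 1−A = 4σT_eq⁴/S.
1−A = 4 × 5.67×10⁻⁸ × (145)⁴ / 789 = 0.127.

A ≈ 0.87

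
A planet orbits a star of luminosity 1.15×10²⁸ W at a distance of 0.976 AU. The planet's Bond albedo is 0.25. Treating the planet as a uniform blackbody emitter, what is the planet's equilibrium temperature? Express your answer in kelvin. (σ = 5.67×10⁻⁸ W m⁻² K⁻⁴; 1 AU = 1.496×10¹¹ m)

d = 0.976 AU = 1.46×10¹¹ m.
Flux: S = L/(4πd²) = 1.15×10²⁸/(4π×(1.46×10¹¹)²) = 4.29×10⁴ W m⁻².
Energy balance: absorbed = emitted ⇒ πR²·S(1−A) = 4πR²·σT_eq⁴, so T_eq⁴ = S(1−A)/(4σ).
T_eq = [4.29×10⁴ × 0.75 / (4 × 5.67×10⁻⁸)]^(1/4) = (1.42×10¹¹)^(1/4) = 614 K.

T_eq ≈ 614 K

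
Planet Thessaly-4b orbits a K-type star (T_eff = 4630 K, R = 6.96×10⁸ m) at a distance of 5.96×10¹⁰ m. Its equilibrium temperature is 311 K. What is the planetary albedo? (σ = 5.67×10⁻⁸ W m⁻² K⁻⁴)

L = 4πR_⋆²σT_⋆⁴ = 4π(6.96×10⁸)² × 5.67×10⁻⁸ × (4630)⁴ = 1.59×10²⁶ W.
S = L/(4πd²) = 3550 W m⁻².
From T_eq⁴ = S(1−A)/(4σ): 1−A = 4σT_eq⁴/S.
1−A = 4 × 5.67×10⁻⁸ × (311)⁴ / 3550 = 0.597.

A ≈ 0.40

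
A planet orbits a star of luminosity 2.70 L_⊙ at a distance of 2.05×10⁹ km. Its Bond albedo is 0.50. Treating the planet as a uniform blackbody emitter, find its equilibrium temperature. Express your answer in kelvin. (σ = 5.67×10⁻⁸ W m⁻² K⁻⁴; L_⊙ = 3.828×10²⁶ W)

T_eq ≈ 81.0 K

d = 2.05×10⁹ km = 2.05×10¹² m.
L = 2.70 × 3.828×10²⁶ = 1.03×10²⁷ W.
Flux: S = L/(4πd²) = 1.03×10²⁷/(4π×(2.05×10¹²)²) = 19.6 W m⁻².
Energy balance: absorbed = emitted ⇒ πR²·S(1−A) = 4πR²·σT_eq⁴, so T_eq⁴ = S(1−A)/(4σ).
T_eq = [19.6 × 0.50 / (4 × 5.67×10⁻⁸)]^(1/4) = (4.31×10⁷)^(1/4) = 81.0 K.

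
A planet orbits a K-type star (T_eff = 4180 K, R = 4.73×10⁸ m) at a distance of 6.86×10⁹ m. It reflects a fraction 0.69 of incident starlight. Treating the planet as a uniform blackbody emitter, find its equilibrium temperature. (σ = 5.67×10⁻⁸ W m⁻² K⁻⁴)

L = 4πR_⋆²σT_⋆⁴ = 4π(4.73×10⁸)² × 5.67×10⁻⁸ × (4180)⁴ = 4.87×10²⁵ W.
S = L/(4πd²) = 8.23×10⁴ W m⁻².
Energy balance: absorbed = emitted ⇒ πR²·S(1−A) = 4πR²·σT_eq⁴, so T_eq⁴ = S(1−A)/(4σ).
T_eq = [8.23×10⁴ × 0.31 / (4 × 5.67×10⁻⁸)]^(1/4) = (1.12×10¹¹)^(1/4) = 579 K.

T_eq ≈ 579 K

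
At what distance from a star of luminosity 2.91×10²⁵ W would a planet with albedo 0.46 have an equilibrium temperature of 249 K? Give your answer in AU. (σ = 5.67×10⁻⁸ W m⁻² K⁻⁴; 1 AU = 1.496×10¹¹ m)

d ≈ 0.253 AU

From T_eq⁴ = L(1−A)/(16πσd²): d = √[L(1−A)/(16πσT_eq⁴)].
d = √[2.91×10²⁵ × 0.54 / (16π × 5.67×10⁻⁸ × (249)⁴)] = 3.79×10¹⁰ m = 0.253 AU.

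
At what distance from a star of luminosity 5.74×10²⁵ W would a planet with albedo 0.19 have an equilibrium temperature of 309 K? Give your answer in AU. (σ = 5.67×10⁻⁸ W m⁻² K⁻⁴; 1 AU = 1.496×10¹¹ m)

d ≈ 0.283 AU

From T_eq⁴ = L(1−A)/(16πσd²): d = √[L(1−A)/(16πσT_eq⁴)].
d = √[5.74×10²⁵ × 0.81 / (16π × 5.67×10⁻⁸ × (309)⁴)] = 4.23×10¹⁰ m = 0.283 AU.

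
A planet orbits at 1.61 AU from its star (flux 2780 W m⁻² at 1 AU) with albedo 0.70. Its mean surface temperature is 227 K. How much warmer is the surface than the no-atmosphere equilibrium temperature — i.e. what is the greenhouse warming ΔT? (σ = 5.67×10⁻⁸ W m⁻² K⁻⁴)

ΔT ≈ 32.9 K

S = 2780/1.61² = 1072 W m⁻².
T_eq = [S(1−A)/(4σ)]^(1/4) = [1072×0.30/(4×5.67×10⁻⁸)]^(1/4) = 194.1 K.
ΔT = T_surf − T_eq = 227 − 194.1.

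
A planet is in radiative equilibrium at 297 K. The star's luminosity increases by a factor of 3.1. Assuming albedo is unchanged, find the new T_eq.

T_eq ∝ L^(1/4) · d^(−1/2).
T′ = 297 × 3.1^(1/4) = 394 K.

T_eq ≈ 394 K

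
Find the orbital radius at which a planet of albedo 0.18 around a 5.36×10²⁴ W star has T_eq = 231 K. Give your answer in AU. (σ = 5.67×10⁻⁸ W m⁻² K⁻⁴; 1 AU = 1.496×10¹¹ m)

d ≈ 0.156 AU

From T_eq⁴ = L(1−A)/(16πσd²): d = √[L(1−A)/(16πσT_eq⁴)].
d = √[5.36×10²⁴ × 0.82 / (16π × 5.67×10⁻⁸ × (231)⁴)] = 2.33×10¹⁰ m = 0.156 AU.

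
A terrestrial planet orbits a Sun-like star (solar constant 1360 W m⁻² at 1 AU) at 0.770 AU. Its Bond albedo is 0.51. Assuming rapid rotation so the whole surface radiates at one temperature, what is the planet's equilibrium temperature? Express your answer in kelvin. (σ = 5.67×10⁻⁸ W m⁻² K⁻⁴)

Flux at 0.770 AU: S = 1360/0.770² = 2290 W m⁻².
Energy balance: absorbed = emitted ⇒ πR²·S(1−A) = 4πR²·σT_eq⁴, so T_eq⁴ = S(1−A)/(4σ).
T_eq = [2290 × 0.49 / (4 × 5.67×10⁻⁸)]^(1/4) = (4.96×10⁹)^(1/4) = 265 K.

T_eq ≈ 265 K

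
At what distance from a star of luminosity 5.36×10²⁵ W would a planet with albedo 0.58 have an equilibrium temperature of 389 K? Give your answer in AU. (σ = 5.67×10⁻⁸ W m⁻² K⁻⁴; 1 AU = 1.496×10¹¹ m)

From T_eq⁴ = L(1−A)/(16πσd²): d = √[L(1−A)/(16πσT_eq⁴)].
d = √[5.36×10²⁵ × 0.42 / (16π × 5.67×10⁻⁸ × (389)⁴)] = 1.86×10¹⁰ m = 0.124 AU.

d ≈ 0.124 AU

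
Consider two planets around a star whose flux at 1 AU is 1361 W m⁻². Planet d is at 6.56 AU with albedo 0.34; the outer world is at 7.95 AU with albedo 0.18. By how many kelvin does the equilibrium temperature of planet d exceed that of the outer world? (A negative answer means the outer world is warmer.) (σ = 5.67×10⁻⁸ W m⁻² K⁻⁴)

T_eq = [S₀(1−A)/(4σd²)]^(1/4), so T ∝ (1−A)^(1/4) / √d.
T₁ = [1361×0.66/(4×5.67×10⁻⁸×6.56²)]^(1/4) = 97.95 K.
T₂ = [1361×0.82/(4×5.67×10⁻⁸×7.95²)]^(1/4) = 93.93 K.

ΔT ≈ 4.0 K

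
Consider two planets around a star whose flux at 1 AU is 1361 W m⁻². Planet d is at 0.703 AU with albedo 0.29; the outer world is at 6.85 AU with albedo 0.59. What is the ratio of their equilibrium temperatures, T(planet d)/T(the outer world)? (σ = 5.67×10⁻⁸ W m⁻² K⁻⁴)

T_eq = [S₀(1−A)/(4σd²)]^(1/4), so T ∝ (1−A)^(1/4) / √d.
T₁ = [1361×0.71/(4×5.67×10⁻⁸×0.703²)]^(1/4) = 304.71 K.
T₂ = [1361×0.41/(4×5.67×10⁻⁸×6.85²)]^(1/4) = 85.10 K.

T₁/T₂ ≈ 3.581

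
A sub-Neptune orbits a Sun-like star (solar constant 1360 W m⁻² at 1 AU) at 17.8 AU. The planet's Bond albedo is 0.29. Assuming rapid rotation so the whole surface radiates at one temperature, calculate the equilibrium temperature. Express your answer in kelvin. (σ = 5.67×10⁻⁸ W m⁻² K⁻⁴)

Flux at 17.8 AU: S = 1360/17.8² = 4.29 W m⁻².
Energy balance: absorbed = emitted ⇒ πR²·S(1−A) = 4πR²·σT_eq⁴, so T_eq⁴ = S(1−A)/(4σ).
T_eq = [4.29 × 0.71 / (4 × 5.67×10⁻⁸)]^(1/4) = (1.34×10⁷)^(1/4) = 60.5 K.

T_eq ≈ 60.5 K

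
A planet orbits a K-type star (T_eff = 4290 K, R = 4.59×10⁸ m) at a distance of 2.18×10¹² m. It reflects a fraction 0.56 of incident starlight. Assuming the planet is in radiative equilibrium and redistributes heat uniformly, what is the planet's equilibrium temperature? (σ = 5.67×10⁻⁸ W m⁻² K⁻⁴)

L = 4πR_⋆²σT_⋆⁴ = 4π(4.59×10⁸)² × 5.67×10⁻⁸ × (4290)⁴ = 5.08×10²⁵ W.
S = L/(4πd²) = 0.851 W m⁻².
Energy balance: absorbed = emitted ⇒ πR²·S(1−A) = 4πR²·σT_eq⁴, so T_eq⁴ = S(1−A)/(4σ).
T_eq = [0.851 × 0.44 / (4 × 5.67×10⁻⁸)]^(1/4) = (1.65×10⁶)^(1/4) = 35.8 K.

T_eq ≈ 35.8 K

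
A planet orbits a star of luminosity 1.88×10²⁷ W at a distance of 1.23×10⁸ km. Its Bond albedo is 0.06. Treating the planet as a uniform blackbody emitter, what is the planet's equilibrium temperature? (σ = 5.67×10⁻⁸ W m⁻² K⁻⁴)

T_eq ≈ 450 K

d = 1.23×10⁸ km = 1.23×10¹¹ m.
Flux: S = L/(4πd²) = 1.88×10²⁷/(4π×(1.23×10¹¹)²) = 9890 W m⁻².
Energy balance: absorbed = emitted ⇒ πR²·S(1−A) = 4πR²·σT_eq⁴, so T_eq⁴ = S(1−A)/(4σ).
T_eq = [9890 × 0.94 / (4 × 5.67×10⁻⁸)]^(1/4) = (4.10×10¹⁰)^(1/4) = 450 K.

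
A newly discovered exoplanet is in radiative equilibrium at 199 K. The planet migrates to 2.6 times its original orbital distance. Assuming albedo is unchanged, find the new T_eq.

T_eq ≈ 123 K

T_eq ∝ L^(1/4) · d^(−1/2).
T′ = 199 / 2.6^(1/2) = 123 K.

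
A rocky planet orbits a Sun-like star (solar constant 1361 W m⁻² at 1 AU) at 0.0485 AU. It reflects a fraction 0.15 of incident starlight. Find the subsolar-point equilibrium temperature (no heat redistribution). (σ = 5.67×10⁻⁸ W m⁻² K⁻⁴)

T_ss ≈ 1720 K

Flux at 0.0485 AU: S = 1361/0.0485² = 5.79×10⁵ W m⁻².
At the subsolar point the surface absorbs S(1−A) and emits σT⁴ per unit area — no factor of 4, since only the local patch is in balance.
T = [5.79×10⁵ × 0.85 / 5.67×10⁻⁸]^(1/4) = (8.67×10¹²)^(1/4) = 1720 K.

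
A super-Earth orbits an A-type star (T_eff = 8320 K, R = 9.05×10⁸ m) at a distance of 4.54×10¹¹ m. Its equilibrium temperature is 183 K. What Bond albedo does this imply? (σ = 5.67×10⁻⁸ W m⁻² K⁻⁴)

L = 4πR_⋆²σT_⋆⁴ = 4π(9.05×10⁸)² × 5.67×10⁻⁸ × (8320)⁴ = 2.80×10²⁷ W.
S = L/(4πd²) = 1080 W m⁻².
From T_eq⁴ = S(1−A)/(4σ): 1−A = 4σT_eq⁴/S.
1−A = 4 × 5.67×10⁻⁸ × (183)⁴ / 1080 = 0.236.

A ≈ 0.76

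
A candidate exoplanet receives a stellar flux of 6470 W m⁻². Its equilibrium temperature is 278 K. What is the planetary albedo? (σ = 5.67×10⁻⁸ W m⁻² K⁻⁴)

From T_eq⁴ = S(1−A)/(4σ): 1−A = 4σT_eq⁴/S.
1−A = 4 × 5.67×10⁻⁸ × (278)⁴ / 6470 = 0.209.

A ≈ 0.79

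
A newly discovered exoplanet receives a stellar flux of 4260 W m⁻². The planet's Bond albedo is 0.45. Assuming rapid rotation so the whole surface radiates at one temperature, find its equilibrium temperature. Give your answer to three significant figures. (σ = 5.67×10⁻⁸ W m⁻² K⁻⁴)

T_eq ≈ 319 K

Energy balance: absorbed = emitted ⇒ πR²·S(1−A) = 4πR²·σT_eq⁴, so T_eq⁴ = S(1−A)/(4σ).
T_eq = [4260 × 0.55 / (4 × 5.67×10⁻⁸)]^(1/4) = (1.03×10¹⁰)^(1/4) = 319 K.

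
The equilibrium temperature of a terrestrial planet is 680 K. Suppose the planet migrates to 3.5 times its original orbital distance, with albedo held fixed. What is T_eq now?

T_eq ∝ L^(1/4) · d^(−1/2).
T′ = 680 / 3.5^(1/2) = 363 K.

T_eq ≈ 363 K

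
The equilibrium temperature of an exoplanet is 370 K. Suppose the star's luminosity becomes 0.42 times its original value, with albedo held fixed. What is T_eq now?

T_eq ∝ L^(1/4) · d^(−1/2).
T′ = 370 × 0.42^(1/4) = 298 K.

T_eq ≈ 298 K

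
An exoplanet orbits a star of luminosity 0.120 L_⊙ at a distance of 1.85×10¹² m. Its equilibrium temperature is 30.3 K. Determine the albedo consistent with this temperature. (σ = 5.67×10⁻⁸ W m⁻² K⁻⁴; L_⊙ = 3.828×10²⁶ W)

L = 0.120 × 3.828×10²⁶ = 4.59×10²⁵ W.
Flux: S = L/(4πd²) = 4.59×10²⁵/(4π×(1.85×10¹²)²) = 1.07 W m⁻².
From T_eq⁴ = S(1−A)/(4σ): 1−A = 4σT_eq⁴/S.
1−A = 4 × 5.67×10⁻⁸ × (30.3)⁴ / 1.07 = 0.179.

A ≈ 0.82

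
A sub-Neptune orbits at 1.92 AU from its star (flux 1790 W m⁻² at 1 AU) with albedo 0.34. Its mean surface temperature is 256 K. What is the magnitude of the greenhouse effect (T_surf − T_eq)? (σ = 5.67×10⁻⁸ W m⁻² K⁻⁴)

S = 1790/1.92² = 485.6 W m⁻².
T_eq = [S(1−A)/(4σ)]^(1/4) = [485.6×0.66/(4×5.67×10⁻⁸)]^(1/4) = 193.9 K.
ΔT = T_surf − T_eq = 256 − 193.9.

ΔT ≈ 62.1 K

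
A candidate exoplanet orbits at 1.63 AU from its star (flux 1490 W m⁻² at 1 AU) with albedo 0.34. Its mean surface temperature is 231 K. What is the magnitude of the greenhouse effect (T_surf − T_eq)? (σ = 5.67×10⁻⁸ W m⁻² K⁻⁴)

S = 1490/1.63² = 560.8 W m⁻².
T_eq = [S(1−A)/(4σ)]^(1/4) = [560.8×0.66/(4×5.67×10⁻⁸)]^(1/4) = 201.0 K.
ΔT = T_surf − T_eq = 231 − 201.0.

ΔT ≈ 30.0 K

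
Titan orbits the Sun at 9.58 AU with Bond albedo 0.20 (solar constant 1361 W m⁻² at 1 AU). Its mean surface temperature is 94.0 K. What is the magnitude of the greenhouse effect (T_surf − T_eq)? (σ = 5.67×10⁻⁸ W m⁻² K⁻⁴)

ΔT ≈ 9.0 K

S = 1361/9.58² = 14.83 W m⁻².
T_eq = [S(1−A)/(4σ)]^(1/4) = [14.83×0.80/(4×5.67×10⁻⁸)]^(1/4) = 85.0 K.
ΔT = T_surf − T_eq = 94 − 85.0.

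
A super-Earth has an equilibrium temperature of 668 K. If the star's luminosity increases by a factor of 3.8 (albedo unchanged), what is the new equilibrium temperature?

T_eq ∝ L^(1/4) · d^(−1/2).
T′ = 668 × 3.8^(1/4) = 933 K.

T_eq ≈ 933 K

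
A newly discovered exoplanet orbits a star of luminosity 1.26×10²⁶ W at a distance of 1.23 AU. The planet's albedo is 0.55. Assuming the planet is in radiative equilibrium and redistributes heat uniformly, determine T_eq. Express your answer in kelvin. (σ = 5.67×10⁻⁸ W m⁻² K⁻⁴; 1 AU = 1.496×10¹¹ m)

d = 1.23 AU = 1.84×10¹¹ m.
Flux: S = L/(4πd²) = 1.26×10²⁶/(4π×(1.84×10¹¹)²) = 296 W m⁻².
Energy balance: absorbed = emitted ⇒ πR²·S(1−A) = 4πR²·σT_eq⁴, so T_eq⁴ = S(1−A)/(4σ).
T_eq = [296 × 0.45 / (4 × 5.67×10⁻⁸)]^(1/4) = (5.88×10⁸)^(1/4) = 156 K.

T_eq ≈ 156 K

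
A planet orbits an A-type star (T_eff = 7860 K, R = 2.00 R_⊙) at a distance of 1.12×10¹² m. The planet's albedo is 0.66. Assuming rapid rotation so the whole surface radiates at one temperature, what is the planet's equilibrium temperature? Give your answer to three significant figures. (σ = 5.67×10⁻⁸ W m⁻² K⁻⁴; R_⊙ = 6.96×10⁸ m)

R_⋆ = 2.00 × 6.96×10⁸ = 1.39×10⁹ m.
L = 4πR_⋆²σT_⋆⁴ = 4π(1.39×10⁹)² × 5.67×10⁻⁸ × (7860)⁴ = 5.27×10²⁷ W.
S = L/(4πd²) = 334 W m⁻².
Energy balance: absorbed = emitted ⇒ πR²·S(1−A) = 4πR²·σT_eq⁴, so T_eq⁴ = S(1−A)/(4σ).
T_eq = [334 × 0.34 / (4 × 5.67×10⁻⁸)]^(1/4) = (5.01×10⁸)^(1/4) = 150 K.

T_eq ≈ 150 K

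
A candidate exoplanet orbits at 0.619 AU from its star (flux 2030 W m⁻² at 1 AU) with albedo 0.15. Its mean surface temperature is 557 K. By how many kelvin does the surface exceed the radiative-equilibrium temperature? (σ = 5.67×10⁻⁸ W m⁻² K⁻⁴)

S = 2030/0.619² = 5298 W m⁻².
T_eq = [S(1−A)/(4σ)]^(1/4) = [5298×0.85/(4×5.67×10⁻⁸)]^(1/4) = 375.4 K.
ΔT = T_surf − T_eq = 557 − 375.4.

ΔT ≈ 181.6 K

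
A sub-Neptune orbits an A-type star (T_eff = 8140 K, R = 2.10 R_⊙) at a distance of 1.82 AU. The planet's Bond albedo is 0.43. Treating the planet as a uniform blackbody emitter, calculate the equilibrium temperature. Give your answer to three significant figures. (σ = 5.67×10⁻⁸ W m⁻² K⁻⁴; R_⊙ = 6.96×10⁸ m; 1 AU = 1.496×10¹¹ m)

T_eq ≈ 366 K

R_⋆ = 2.10 × 6.96×10⁸ = 1.46×10⁹ m.
d = 1.82 AU = 2.72×10¹¹ m.
L = 4πR_⋆²σT_⋆⁴ = 4π(1.46×10⁹)² × 5.67×10⁻⁸ × (8140)⁴ = 6.68×10²⁷ W.
S = L/(4πd²) = 7170 W m⁻².
Energy balance: absorbed = emitted ⇒ πR²·S(1−A) = 4πR²·σT_eq⁴, so T_eq⁴ = S(1−A)/(4σ).
T_eq = [7170 × 0.57 / (4 × 5.67×10⁻⁸)]^(1/4) = (1.80×10¹⁰)^(1/4) = 366 K.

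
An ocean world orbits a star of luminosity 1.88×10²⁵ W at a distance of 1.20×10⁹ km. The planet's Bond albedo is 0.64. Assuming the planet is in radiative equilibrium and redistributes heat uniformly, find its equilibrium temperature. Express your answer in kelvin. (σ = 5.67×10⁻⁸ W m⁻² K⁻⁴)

d = 1.20×10⁹ km = 1.20×10¹² m.
Flux: S = L/(4πd²) = 1.88×10²⁵/(4π×(1.20×10¹²)²) = 1.04 W m⁻².
Energy balance: absorbed = emitted ⇒ πR²·S(1−A) = 4πR²·σT_eq⁴, so T_eq⁴ = S(1−A)/(4σ).
T_eq = [1.04 × 0.36 / (4 × 5.67×10⁻⁸)]^(1/4) = (1.65×10⁶)^(1/4) = 35.8 K.

T_eq ≈ 35.8 K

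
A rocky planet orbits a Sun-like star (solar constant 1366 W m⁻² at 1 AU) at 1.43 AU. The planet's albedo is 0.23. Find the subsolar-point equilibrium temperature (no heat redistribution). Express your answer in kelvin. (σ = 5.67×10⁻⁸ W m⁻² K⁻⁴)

T_ss ≈ 309 K

Flux at 1.43 AU: S = 1366/1.43² = 668 W m⁻².
At the subsolar point the surface absorbs S(1−A) and emits σT⁴ per unit area — no factor of 4, since only the local patch is in balance.
T = [668 × 0.77 / 5.67×10⁻⁸]^(1/4) = (9.07×10⁹)^(1/4) = 309 K.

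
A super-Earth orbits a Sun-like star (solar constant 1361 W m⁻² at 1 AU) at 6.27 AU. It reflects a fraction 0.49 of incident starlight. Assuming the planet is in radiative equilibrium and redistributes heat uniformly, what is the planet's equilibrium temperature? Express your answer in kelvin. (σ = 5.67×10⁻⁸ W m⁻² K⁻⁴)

Flux at 6.27 AU: S = 1361/6.27² = 34.6 W m⁻².
Energy balance: absorbed = emitted ⇒ πR²·S(1−A) = 4πR²·σT_eq⁴, so T_eq⁴ = S(1−A)/(4σ).
T_eq = [34.6 × 0.51 / (4 × 5.67×10⁻⁸)]^(1/4) = (7.78×10⁷)^(1/4) = 93.9 K.

T_eq ≈ 93.9 K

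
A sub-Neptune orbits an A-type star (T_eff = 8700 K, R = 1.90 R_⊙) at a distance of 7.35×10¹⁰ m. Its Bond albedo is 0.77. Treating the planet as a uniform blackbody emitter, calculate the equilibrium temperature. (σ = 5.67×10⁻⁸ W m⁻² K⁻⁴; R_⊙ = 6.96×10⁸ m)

T_eq ≈ 571 K

R_⋆ = 1.90 × 6.96×10⁸ = 1.32×10⁹ m.
L = 4πR_⋆²σT_⋆⁴ = 4π(1.32×10⁹)² × 5.67×10⁻⁸ × (8700)⁴ = 7.14×10²⁷ W.
S = L/(4πd²) = 1.05×10⁵ W m⁻².
Energy balance: absorbed = emitted ⇒ πR²·S(1−A) = 4πR²·σT_eq⁴, so T_eq⁴ = S(1−A)/(4σ).
T_eq = [1.05×10⁵ × 0.23 / (4 × 5.67×10⁻⁸)]^(1/4) = (1.07×10¹¹)^(1/4) = 571 K.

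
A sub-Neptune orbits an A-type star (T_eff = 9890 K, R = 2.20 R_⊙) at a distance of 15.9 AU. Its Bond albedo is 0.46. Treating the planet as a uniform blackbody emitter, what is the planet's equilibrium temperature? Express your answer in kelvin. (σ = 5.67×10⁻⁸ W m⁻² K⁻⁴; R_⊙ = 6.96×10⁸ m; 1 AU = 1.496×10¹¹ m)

R_⋆ = 2.20 × 6.96×10⁸ = 1.53×10⁹ m.
d = 15.9 AU = 2.38×10¹² m.
L = 4πR_⋆²σT_⋆⁴ = 4π(1.53×10⁹)² × 5.67×10⁻⁸ × (9890)⁴ = 1.60×10²⁸ W.
S = L/(4πd²) = 225 W m⁻².
Energy balance: absorbed = emitted ⇒ πR²·S(1−A) = 4πR²·σT_eq⁴, so T_eq⁴ = S(1−A)/(4σ).
T_eq = [225 × 0.54 / (4 × 5.67×10⁻⁸)]^(1/4) = (5.35×10⁸)^(1/4) = 152 K.

T_eq ≈ 152 K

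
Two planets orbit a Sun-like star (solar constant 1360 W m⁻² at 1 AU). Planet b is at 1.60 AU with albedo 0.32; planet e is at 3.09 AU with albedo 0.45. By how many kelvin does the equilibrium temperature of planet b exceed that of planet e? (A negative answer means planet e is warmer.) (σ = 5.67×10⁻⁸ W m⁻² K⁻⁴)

T_eq = [S₀(1−A)/(4σd²)]^(1/4), so T ∝ (1−A)^(1/4) / √d.
T₁ = [1360×0.68/(4×5.67×10⁻⁸×1.60²)]^(1/4) = 199.78 K.
T₂ = [1360×0.55/(4×5.67×10⁻⁸×3.09²)]^(1/4) = 136.33 K.

ΔT ≈ 63.4 K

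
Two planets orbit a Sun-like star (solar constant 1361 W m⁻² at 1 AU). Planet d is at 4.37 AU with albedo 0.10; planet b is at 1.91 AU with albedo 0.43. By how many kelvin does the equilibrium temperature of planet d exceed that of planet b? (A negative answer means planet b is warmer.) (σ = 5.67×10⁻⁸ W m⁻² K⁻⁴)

ΔT ≈ -45.3 K

T_eq = [S₀(1−A)/(4σd²)]^(1/4), so T ∝ (1−A)^(1/4) / √d.
T₁ = [1361×0.90/(4×5.67×10⁻⁸×4.37²)]^(1/4) = 129.68 K.
T₂ = [1361×0.57/(4×5.67×10⁻⁸×1.91²)]^(1/4) = 174.99 K.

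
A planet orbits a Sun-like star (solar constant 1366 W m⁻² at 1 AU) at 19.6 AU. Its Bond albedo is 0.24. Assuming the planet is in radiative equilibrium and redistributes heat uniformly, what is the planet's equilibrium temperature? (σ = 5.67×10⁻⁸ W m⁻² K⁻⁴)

T_eq ≈ 58.8 K

Flux at 19.6 AU: S = 1366/19.6² = 3.56 W m⁻².
Energy balance: absorbed = emitted ⇒ πR²·S(1−A) = 4πR²·σT_eq⁴, so T_eq⁴ = S(1−A)/(4σ).
T_eq = [3.56 × 0.76 / (4 × 5.67×10⁻⁸)]^(1/4) = (1.19×10⁷)^(1/4) = 58.8 K.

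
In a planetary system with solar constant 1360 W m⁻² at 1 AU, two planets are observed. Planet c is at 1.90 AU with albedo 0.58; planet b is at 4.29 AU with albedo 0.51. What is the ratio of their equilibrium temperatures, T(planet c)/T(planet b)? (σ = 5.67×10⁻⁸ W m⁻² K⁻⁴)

T₁/T₂ ≈ 1.446

T_eq = [S₀(1−A)/(4σd²)]^(1/4), so T ∝ (1−A)^(1/4) / √d.
T₁ = [1360×0.42/(4×5.67×10⁻⁸×1.90²)]^(1/4) = 162.52 K.
T₂ = [1360×0.49/(4×5.67×10⁻⁸×4.29²)]^(1/4) = 112.41 K.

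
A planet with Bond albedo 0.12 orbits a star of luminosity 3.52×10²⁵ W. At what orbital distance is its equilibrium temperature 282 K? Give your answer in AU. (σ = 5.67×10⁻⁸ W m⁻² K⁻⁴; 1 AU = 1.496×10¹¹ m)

From T_eq⁴ = L(1−A)/(16πσd²): d = √[L(1−A)/(16πσT_eq⁴)].
d = √[3.52×10²⁵ × 0.88 / (16π × 5.67×10⁻⁸ × (282)⁴)] = 4.15×10¹⁰ m = 0.277 AU.

d ≈ 0.277 AU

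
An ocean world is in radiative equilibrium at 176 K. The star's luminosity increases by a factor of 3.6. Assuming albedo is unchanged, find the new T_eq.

T_eq ≈ 242 K

T_eq ∝ L^(1/4) · d^(−1/2).
T′ = 176 × 3.6^(1/4) = 242 K.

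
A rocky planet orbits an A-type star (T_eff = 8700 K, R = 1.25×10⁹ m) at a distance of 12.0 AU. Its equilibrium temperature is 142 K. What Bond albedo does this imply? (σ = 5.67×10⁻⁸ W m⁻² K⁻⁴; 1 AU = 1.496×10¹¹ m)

A ≈ 0.41

d = 12.0 AU = 1.80×10¹² m.
L = 4πR_⋆²σT_⋆⁴ = 4π(1.25×10⁹)² × 5.67×10⁻⁸ × (8700)⁴ = 6.38×10²⁷ W.
S = L/(4πd²) = 157 W m⁻².
From T_eq⁴ = S(1−A)/(4σ): 1−A = 4σT_eq⁴/S.
1−A = 4 × 5.67×10⁻⁸ × (142)⁴ / 157 = 0.586.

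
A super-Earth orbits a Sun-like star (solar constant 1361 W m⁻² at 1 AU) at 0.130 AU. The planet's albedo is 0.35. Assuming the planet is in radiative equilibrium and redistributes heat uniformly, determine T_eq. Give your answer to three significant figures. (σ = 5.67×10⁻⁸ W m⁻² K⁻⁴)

Flux at 0.130 AU: S = 1361/0.130² = 8.05×10⁴ W m⁻².
Energy balance: absorbed = emitted ⇒ πR²·S(1−A) = 4πR²·σT_eq⁴, so T_eq⁴ = S(1−A)/(4σ).
T_eq = [8.05×10⁴ × 0.65 / (4 × 5.67×10⁻⁸)]^(1/4) = (2.31×10¹¹)^(1/4) = 693 K.

T_eq ≈ 693 K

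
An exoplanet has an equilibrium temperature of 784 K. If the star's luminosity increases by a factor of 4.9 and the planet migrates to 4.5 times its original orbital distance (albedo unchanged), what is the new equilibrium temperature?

T_eq ≈ 550 K

T_eq ∝ L^(1/4) · d^(−1/2).
T′ = 784 × 4.9^(1/4) / 4.5^(1/2) = 550 K.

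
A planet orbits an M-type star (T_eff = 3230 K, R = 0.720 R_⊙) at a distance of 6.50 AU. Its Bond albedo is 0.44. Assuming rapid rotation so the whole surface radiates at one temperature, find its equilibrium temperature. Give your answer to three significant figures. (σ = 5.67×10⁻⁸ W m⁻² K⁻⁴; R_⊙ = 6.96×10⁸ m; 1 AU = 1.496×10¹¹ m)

R_⋆ = 0.720 × 6.96×10⁸ = 5.01×10⁸ m.
d = 6.50 AU = 9.72×10¹¹ m.
L = 4πR_⋆²σT_⋆⁴ = 4π(5.01×10⁸)² × 5.67×10⁻⁸ × (3230)⁴ = 1.95×10²⁵ W.
S = L/(4πd²) = 1.64 W m⁻².
Energy balance: absorbed = emitted ⇒ πR²·S(1−A) = 4πR²·σT_eq⁴, so T_eq⁴ = S(1−A)/(4σ).
T_eq = [1.64 × 0.56 / (4 × 5.67×10⁻⁸)]^(1/4) = (4.05×10⁶)^(1/4) = 44.9 K.

T_eq ≈ 44.9 K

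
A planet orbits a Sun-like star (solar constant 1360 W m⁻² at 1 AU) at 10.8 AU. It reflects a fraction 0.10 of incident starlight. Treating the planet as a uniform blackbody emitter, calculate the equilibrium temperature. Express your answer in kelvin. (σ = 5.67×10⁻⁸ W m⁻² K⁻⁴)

T_eq ≈ 82.5 K

Flux at 10.8 AU: S = 1360/10.8² = 11.7 W m⁻².
Energy balance: absorbed = emitted ⇒ πR²·S(1−A) = 4πR²·σT_eq⁴, so T_eq⁴ = S(1−A)/(4σ).
T_eq = [11.7 × 0.90 / (4 × 5.67×10⁻⁸)]^(1/4) = (4.63×10⁷)^(1/4) = 82.5 K.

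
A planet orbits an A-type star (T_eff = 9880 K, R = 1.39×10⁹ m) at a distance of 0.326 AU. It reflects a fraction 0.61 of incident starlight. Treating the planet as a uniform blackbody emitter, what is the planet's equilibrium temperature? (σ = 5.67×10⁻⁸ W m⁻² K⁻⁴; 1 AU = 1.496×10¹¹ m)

d = 0.326 AU = 4.88×10¹⁰ m.
L = 4πR_⋆²σT_⋆⁴ = 4π(1.39×10⁹)² × 5.67×10⁻⁸ × (9880)⁴ = 1.31×10²⁸ W.
S = L/(4πd²) = 4.39×10⁵ W m⁻².
Energy balance: absorbed = emitted ⇒ πR²·S(1−A) = 4πR²·σT_eq⁴, so T_eq⁴ = S(1−A)/(4σ).
T_eq = [4.39×10⁵ × 0.39 / (4 × 5.67×10⁻⁸)]^(1/4) = (7.55×10¹¹)^(1/4) = 932 K.

T_eq ≈ 932 K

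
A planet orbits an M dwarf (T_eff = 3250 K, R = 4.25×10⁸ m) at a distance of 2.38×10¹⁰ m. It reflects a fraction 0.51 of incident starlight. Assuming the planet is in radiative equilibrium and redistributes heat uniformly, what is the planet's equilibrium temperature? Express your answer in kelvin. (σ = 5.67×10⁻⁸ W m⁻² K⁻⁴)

L = 4πR_⋆²σT_⋆⁴ = 4π(4.25×10⁸)² × 5.67×10⁻⁸ × (3250)⁴ = 1.44×10²⁵ W.
S = L/(4πd²) = 2020 W m⁻².
Energy balance: absorbed = emitted ⇒ πR²·S(1−A) = 4πR²·σT_eq⁴, so T_eq⁴ = S(1−A)/(4σ).
T_eq = [2020 × 0.49 / (4 × 5.67×10⁻⁸)]^(1/4) = (4.36×10⁹)^(1/4) = 257 K.

T_eq ≈ 257 K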